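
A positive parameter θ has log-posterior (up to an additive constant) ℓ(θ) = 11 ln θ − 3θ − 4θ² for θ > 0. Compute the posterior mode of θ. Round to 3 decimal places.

ℓ'(θ) = 11/θ − 3 − 8θ. Setting this to zero and multiplying by θ: 8θ² + 3θ − 11 = 0.
θ = (−3 + √(3² + 4·8·11)) / (2·8) = (−3 + √361) / 16 = (−3 + 19)/16 = 1.
ℓ''(θ) = −11/θ² − 8 < 0, confirming a maximum.

θ̂_MAP = 1.000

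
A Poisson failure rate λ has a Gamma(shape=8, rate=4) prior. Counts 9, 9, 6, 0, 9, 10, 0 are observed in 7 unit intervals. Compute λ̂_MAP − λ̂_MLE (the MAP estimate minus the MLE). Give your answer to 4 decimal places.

MAP − MLE = -1.5974

Σxᵢ = 43. Posterior is Gamma(51, 11); MAP = (51−1)/11 = 50/11 ≈ 4.54545.
MLE = x̄ = 43/7 ≈ 6.14286.
Difference = 50/11 − 43/7 = -123/77 ≈ -1.5974.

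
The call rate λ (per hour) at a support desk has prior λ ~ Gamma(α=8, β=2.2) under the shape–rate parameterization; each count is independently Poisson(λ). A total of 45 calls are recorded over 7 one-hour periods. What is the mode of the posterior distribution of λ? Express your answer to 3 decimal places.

λ̂_MAP = 5.652

Σxᵢ = 45, n = 7.
Posterior ∝ λ^7e^(−2.2λ) · λ^45e^(−7λ) = λ^52e^(−9.2λ), i.e. Gamma(shape=53, rate=9.2).
The mode of a Gamma(a, b) with a ≥ 1 (shape–rate) is (a−1)/b = 52/9.2 ≈ 5.652.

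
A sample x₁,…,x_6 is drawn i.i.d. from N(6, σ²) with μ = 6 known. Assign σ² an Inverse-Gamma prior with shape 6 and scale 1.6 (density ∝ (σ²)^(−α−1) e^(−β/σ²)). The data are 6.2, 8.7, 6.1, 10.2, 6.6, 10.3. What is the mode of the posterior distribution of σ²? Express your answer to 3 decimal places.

Sum of squared deviations about the known mean: SS = (6.2−6)² + (8.7−6)² + (6.1−6)² + (10.2−6)² + (6.6−6)² + (10.3−6)² = 43.83.
The Normal likelihood contributes (σ²)^(−n/2) exp(−SS/(2σ²)), so the posterior is Inverse-Gamma(α + n/2, β + SS/2) = Inverse-Gamma(9, 23.515).
The mode of Inverse-Gamma(a, b) is b/(a+1) = 23.515/10 ≈ 2.352.

σ̂²_MAP = 2.352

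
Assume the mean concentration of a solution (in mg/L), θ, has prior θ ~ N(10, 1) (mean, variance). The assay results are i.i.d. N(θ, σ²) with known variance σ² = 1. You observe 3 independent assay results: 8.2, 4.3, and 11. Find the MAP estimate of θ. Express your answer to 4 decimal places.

θ̂_MAP = 8.3750

n = 3; x̄ = (8.2 + 4.3 + 11)/3 = 23.5/3 = 47/6 ≈ 7.8333.
For a Normal prior and Normal likelihood with known variance, the posterior is Normal; its mode equals its mean, the precision-weighted average.
Prior precision 1/σ₀² = 1/1 = 1; data precision n/σ² = 3/1 = 3.
θ̂ = (1·10 + 3·(47/6)) / (1 + 3) = 33.5/4 = 8.3750.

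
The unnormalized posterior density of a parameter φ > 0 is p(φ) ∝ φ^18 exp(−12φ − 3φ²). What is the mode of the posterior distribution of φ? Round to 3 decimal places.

ℓ'(φ) = 18/φ − 12 − 6φ. Setting this to zero and multiplying by φ: 6φ² + 12φ − 18 = 0.
φ = (−12 + √(12² + 4·6·18)) / (2·6) = (−12 + √576) / 12 = (−12 + 24)/12 = 1.
ℓ''(φ) = −18/φ² − 6 < 0, confirming a maximum.

φ̂_MAP = 1.000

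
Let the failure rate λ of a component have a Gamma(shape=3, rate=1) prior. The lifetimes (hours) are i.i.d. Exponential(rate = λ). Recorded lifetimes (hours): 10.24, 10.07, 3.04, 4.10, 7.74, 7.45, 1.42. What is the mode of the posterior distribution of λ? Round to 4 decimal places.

λ̂_MAP = 0.1997

The Exponential(rate=λ) likelihood is ∝ λ^n e^(−λΣtᵢ). Here n = 7 and Σtᵢ = 10.24 + 10.07 + 3.04 + 4.10 + 7.74 + 7.45 + 1.42 = 44.06.
Posterior ∝ λ^2e^(−1λ) · λ^7e^(−44.06λ) = λ^9e^(−45.06λ), i.e. Gamma(10, 45.06).
Mode = (a−1)/b = 9/45.06 ≈ 0.1997.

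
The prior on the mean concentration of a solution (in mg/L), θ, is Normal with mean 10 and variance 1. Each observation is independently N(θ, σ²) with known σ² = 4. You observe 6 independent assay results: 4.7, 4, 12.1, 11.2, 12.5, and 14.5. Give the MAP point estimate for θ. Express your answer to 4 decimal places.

n = 6; x̄ = (4.7 + 4 + 12.1 + 11.2 + 12.5 + 14.5)/6 = 59/6 = 59/6 ≈ 9.8333.
For a Normal prior and Normal likelihood with known variance, the posterior is Normal; its mode equals its mean, the precision-weighted average.
Prior precision 1/σ₀² = 1/1 = 1; data precision n/σ² = 6/4 = 1.5.
θ̂ = (1·10 + 1.5·(59/6)) / (1 + 1.5) = 24.75/2.5 = 9.9000.

θ̂_MAP = 9.9000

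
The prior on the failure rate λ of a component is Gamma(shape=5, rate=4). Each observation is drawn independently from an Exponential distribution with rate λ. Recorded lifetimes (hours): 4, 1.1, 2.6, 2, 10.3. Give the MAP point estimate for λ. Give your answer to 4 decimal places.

The Exponential(rate=λ) likelihood is ∝ λ^n e^(−λΣtᵢ). Here n = 5 and Σtᵢ = 4 + 1.1 + 2.6 + 2 + 10.3 = 20.
Posterior ∝ λ^4e^(−4λ) · λ^5e^(−20λ) = λ^9e^(−24λ), i.e. Gamma(10, 24).
Mode = (a−1)/b = 9/24 ≈ 0.3750.

λ̂_MAP = 0.3750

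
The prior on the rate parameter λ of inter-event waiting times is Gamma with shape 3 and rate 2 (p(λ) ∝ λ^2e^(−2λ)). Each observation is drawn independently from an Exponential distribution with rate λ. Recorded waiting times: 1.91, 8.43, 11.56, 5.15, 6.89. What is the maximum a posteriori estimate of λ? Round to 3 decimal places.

The Exponential(rate=λ) likelihood is ∝ λ^n e^(−λΣtᵢ). Here n = 5 and Σtᵢ = 1.91 + 8.43 + 11.56 + 5.15 + 6.89 = 33.94.
Posterior ∝ λ^2e^(−2λ) · λ^5e^(−33.94λ) = λ^7e^(−35.94λ), i.e. Gamma(8, 35.94).
Mode = (a−1)/b = 7/35.94 ≈ 0.195.

λ̂_MAP = 0.195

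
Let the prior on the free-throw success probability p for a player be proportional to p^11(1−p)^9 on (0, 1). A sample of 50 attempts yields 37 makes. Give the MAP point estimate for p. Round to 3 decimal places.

p̂_MAP = 0.686

The prior density ∝ p^11(1−p)^9 is the kernel of Beta(12, 10).
Data: 37 successes in 50 trials. The binomial likelihood contributes p^37(1−p)^13, so the posterior is Beta(12+37, 10+13) = Beta(49, 23).
For Beta(a, b) with a, b > 1 the mode is (a−1)/(a+b−2) = 48/70 ≈ 0.686.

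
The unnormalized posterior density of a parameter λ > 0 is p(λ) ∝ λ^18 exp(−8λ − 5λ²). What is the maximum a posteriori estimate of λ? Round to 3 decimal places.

ℓ'(λ) = 18/λ − 8 − 10λ. Setting this to zero and multiplying by λ: 10λ² + 8λ − 18 = 0.
λ = (−8 + √(8² + 4·10·18)) / (2·10) = (−8 + √784) / 20 = (−8 + 28)/20 = 1.
ℓ''(λ) = −18/λ² − 10 < 0, confirming a maximum.

λ̂_MAP = 1.000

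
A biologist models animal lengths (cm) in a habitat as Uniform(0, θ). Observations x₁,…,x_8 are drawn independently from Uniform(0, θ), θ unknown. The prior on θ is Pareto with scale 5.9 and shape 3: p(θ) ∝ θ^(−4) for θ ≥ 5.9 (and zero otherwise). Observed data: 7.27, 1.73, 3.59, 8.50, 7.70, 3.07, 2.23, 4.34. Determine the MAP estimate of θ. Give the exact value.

The Uniform(0, θ) likelihood is θ^(−n) for θ ≥ max(xᵢ), zero otherwise. Here max(xᵢ) = 8.50.
Posterior ∝ θ^(−4) · θ^(−8) = θ^(−12) on θ ≥ max(5.9, 8.50) = 8.50.
This density is strictly decreasing in θ, so the posterior mode lies at the lower boundary of the support.

θ̂_MAP = 8.50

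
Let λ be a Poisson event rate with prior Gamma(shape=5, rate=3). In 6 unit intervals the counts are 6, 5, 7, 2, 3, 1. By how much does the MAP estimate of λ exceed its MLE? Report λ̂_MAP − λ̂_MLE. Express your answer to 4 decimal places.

MAP − MLE = -0.8889

Σxᵢ = 24. Posterior is Gamma(29, 9); MAP = (29−1)/9 = 28/9 ≈ 3.11111.
MLE = x̄ = 24/6 ≈ 4.00000.
Difference = 28/9 − 24/6 = -8/9 ≈ -0.8889.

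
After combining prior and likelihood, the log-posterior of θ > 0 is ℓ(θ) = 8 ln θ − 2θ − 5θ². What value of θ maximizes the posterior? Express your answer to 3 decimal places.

ℓ'(θ) = 8/θ − 2 − 10θ. Setting this to zero and multiplying by θ: 10θ² + 2θ − 8 = 0.
θ = (−2 + √(2² + 4·10·8)) / (2·10) = (−2 + √324) / 20 = (−2 + 18)/20 = 4/5.
ℓ''(θ) = −8/θ² − 10 < 0, confirming a maximum.

θ̂_MAP = 0.800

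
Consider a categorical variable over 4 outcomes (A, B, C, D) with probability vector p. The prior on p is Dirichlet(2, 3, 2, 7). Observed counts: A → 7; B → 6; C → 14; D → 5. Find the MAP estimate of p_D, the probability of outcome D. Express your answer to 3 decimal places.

The posterior is Dirichlet(αᵢ + nᵢ) = Dirichlet(9, 9, 16, 12).
For a Dirichlet(a₁,…,a_K) with all aᵢ > 1, the mode has j-th component (aⱼ − 1)/(Σaᵢ − K).
Here Σaᵢ = 46 and K = 4, so p_D = (12 − 1)/(46 − 4) = 11/42 ≈ 0.262.

MAP estimate of p_D = 0.262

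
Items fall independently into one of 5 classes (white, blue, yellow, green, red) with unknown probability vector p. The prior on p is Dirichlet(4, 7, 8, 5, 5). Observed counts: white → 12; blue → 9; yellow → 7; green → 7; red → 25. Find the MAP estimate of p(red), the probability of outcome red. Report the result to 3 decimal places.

MAP estimate of p(red) = 0.345

The posterior is Dirichlet(αᵢ + nᵢ) = Dirichlet(16, 16, 15, 12, 30).
For a Dirichlet(a₁,…,a_K) with all aᵢ > 1, the mode has j-th component (aⱼ − 1)/(Σaᵢ − K).
Here Σaᵢ = 89 and K = 5, so p(red) = (30 − 1)/(89 − 5) = 29/84 ≈ 0.345.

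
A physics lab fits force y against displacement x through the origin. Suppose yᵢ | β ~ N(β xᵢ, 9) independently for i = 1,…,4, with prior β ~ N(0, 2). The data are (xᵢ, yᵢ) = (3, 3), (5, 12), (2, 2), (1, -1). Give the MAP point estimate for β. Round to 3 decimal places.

β̂_MAP = 1.655

log p(β | y) = −Σ(yᵢ − βxᵢ)²/(2·9) − β²/(2·2) + const.
Setting the derivative to zero: Σxᵢ(yᵢ − βxᵢ)/9 − β/2 = 0, so β = Σxᵢyᵢ / (Σxᵢ² + σ²/τ²).
Σxᵢyᵢ = 3·3 + 5·12 + 2·2 + 1·(-1) = 72; Σxᵢ² = 39; σ²/τ² = 4.5.
β̂_MAP = 72 / (39 + 4.5) = 72/43.5 ≈ 1.655.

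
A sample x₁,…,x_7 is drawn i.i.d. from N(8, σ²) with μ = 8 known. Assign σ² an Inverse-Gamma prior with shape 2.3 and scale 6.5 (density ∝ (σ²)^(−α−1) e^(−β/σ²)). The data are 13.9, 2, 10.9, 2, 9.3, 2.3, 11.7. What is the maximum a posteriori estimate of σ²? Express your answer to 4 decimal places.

Sum of squared deviations about the known mean: SS = (13.9−8)² + (2−8)² + (10.9−8)² + (2−8)² + (9.3−8)² + (2.3−8)² + (11.7−8)² = 163.09.
The Normal likelihood contributes (σ²)^(−n/2) exp(−SS/(2σ²)), so the posterior is Inverse-Gamma(α + n/2, β + SS/2) = Inverse-Gamma(5.8, 88.045).
The mode of Inverse-Gamma(a, b) is b/(a+1) = 88.045/6.8 ≈ 12.9478.

σ̂²_MAP = 12.9478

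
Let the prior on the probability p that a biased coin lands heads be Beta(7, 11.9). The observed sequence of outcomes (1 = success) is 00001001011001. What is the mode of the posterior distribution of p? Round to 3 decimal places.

p̂_MAP = 0.356

Prior: Beta(7, 11.9).
Data: 5 successes in 14 trials (from the sequence). The binomial likelihood contributes p^5(1−p)^9, so the posterior is Beta(7+5, 11.9+9) = Beta(12, 20.9).
For Beta(a, b) with a, b > 1 the mode is (a−1)/(a+b−2) = 11/30.9 ≈ 0.356.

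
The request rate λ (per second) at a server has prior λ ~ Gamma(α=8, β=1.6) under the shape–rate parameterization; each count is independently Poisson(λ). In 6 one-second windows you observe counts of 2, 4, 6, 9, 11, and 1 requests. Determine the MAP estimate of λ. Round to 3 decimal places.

Σxᵢ = 2+4+6+9+11+1 = 33, with n = 6.
Posterior ∝ λ^7e^(−1.6λ) · λ^33e^(−6λ) = λ^40e^(−7.6λ), i.e. Gamma(shape=41, rate=7.6).
The mode of a Gamma(a, b) with a ≥ 1 (shape–rate) is (a−1)/b = 40/7.6 ≈ 5.263.

λ̂_MAP = 5.263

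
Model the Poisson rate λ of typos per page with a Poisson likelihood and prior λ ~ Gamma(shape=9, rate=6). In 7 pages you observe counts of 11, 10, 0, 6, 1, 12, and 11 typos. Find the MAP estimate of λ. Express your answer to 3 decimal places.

Σxᵢ = 11+10+0+6+1+12+11 = 51, with n = 7.
Posterior ∝ λ^8e^(−6λ) · λ^51e^(−7λ) = λ^59e^(−13λ), i.e. Gamma(shape=60, rate=13).
The mode of a Gamma(a, b) with a ≥ 1 (shape–rate) is (a−1)/b = 59/13 ≈ 4.538.

λ̂_MAP = 4.538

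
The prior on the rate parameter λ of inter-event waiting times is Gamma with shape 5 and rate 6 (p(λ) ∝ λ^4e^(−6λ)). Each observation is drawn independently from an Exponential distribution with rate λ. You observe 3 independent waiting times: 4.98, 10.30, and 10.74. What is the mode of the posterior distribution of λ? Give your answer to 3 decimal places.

λ̂_MAP = 0.219

The Exponential(rate=λ) likelihood is ∝ λ^n e^(−λΣtᵢ). Here n = 3 and Σtᵢ = 4.98 + 10.30 + 10.74 = 26.02.
Posterior ∝ λ^4e^(−6λ) · λ^3e^(−26.02λ) = λ^7e^(−32.02λ), i.e. Gamma(8, 32.02).
Mode = (a−1)/b = 7/32.02 ≈ 0.219.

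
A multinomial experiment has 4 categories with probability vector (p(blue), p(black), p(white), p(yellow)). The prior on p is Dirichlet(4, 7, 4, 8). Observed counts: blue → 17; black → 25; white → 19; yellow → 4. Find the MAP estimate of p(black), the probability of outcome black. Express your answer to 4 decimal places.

The posterior is Dirichlet(αᵢ + nᵢ) = Dirichlet(21, 32, 23, 12).
For a Dirichlet(a₁,…,a_K) with all aᵢ > 1, the mode has j-th component (aⱼ − 1)/(Σaᵢ − K).
Here Σaᵢ = 88 and K = 4, so p(black) = (32 − 1)/(88 − 4) = 31/84 ≈ 0.3690.

MAP estimate of p(black) = 0.3690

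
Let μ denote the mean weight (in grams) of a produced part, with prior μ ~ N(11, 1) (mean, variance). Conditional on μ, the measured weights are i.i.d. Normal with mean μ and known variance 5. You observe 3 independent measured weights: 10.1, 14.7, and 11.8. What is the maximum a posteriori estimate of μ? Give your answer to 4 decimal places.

μ̂_MAP = 11.4500

n = 3; x̄ = (10.1 + 14.7 + 11.8)/3 = 36.6/3 = 12.2.
For a Normal prior and Normal likelihood with known variance, the posterior is Normal; its mode equals its mean, the precision-weighted average.
Prior precision 1/σ₀² = 1/1 = 1; data precision n/σ² = 3/5 = 0.6.
μ̂ = (1·11 + 0.6·12.2) / (1 + 0.6) = 18.32/1.6 = 11.4500.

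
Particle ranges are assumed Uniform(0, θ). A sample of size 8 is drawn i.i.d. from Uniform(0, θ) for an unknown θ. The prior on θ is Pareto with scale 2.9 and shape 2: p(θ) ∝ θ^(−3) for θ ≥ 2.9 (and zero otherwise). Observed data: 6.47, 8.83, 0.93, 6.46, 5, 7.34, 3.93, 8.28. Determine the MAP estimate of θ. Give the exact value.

θ̂_MAP = 8.83

The Uniform(0, θ) likelihood is θ^(−n) for θ ≥ max(xᵢ), zero otherwise. Here max(xᵢ) = 8.83.
Posterior ∝ θ^(−3) · θ^(−8) = θ^(−11) on θ ≥ max(2.9, 8.83) = 8.83.
This density is strictly decreasing in θ, so the posterior mode lies at the lower boundary of the support.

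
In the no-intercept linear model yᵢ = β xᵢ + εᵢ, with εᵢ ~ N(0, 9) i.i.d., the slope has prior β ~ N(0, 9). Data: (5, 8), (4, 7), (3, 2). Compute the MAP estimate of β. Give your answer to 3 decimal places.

log p(β | y) = −Σ(yᵢ − βxᵢ)²/(2·9) − β²/(2·9) + const.
Setting the derivative to zero: Σxᵢ(yᵢ − βxᵢ)/9 − β/9 = 0, so β = Σxᵢyᵢ / (Σxᵢ² + σ²/τ²).
Σxᵢyᵢ = 5·8 + 4·7 + 3·2 = 74; Σxᵢ² = 50; σ²/τ² = 1.
β̂_MAP = 74 / (50 + 1) = 74/51 ≈ 1.451.

β̂_MAP = 1.451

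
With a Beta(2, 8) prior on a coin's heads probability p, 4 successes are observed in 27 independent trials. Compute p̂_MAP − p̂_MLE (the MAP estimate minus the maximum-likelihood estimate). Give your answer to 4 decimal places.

Posterior is Beta(6, 31); MAP = (6−1)/(37−2) = 5/35 ≈ 0.14286.
MLE ignores the prior: p̂_MLE = k/n = 4/27 ≈ 0.14815.
Difference = 5/35 − 4/27 = -1/189 ≈ -0.0053.

MAP − MLE = -0.0053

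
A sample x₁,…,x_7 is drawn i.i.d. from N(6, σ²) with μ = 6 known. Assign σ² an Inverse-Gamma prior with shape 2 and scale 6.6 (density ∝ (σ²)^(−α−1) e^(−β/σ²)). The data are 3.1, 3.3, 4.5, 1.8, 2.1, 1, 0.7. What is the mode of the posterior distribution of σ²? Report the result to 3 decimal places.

σ̂²_MAP = 9.007

Sum of squared deviations about the known mean: SS = (3.1−6)² + (3.3−6)² + (4.5−6)² + (1.8−6)² + (2.1−6)² + (1−6)² + (0.7−6)² = 103.89.
The Normal likelihood contributes (σ²)^(−n/2) exp(−SS/(2σ²)), so the posterior is Inverse-Gamma(α + n/2, β + SS/2) = Inverse-Gamma(5.5, 58.545).
The mode of Inverse-Gamma(a, b) is b/(a+1) = 58.545/6.5 ≈ 9.007.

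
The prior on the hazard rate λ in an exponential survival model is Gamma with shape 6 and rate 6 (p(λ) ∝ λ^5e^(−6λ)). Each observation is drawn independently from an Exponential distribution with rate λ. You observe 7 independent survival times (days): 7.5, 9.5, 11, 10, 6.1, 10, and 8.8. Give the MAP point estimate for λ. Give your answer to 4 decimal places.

λ̂_MAP = 0.1742

The Exponential(rate=λ) likelihood is ∝ λ^n e^(−λΣtᵢ). Here n = 7 and Σtᵢ = 7.5 + 9.5 + 11 + 10 + 6.1 + 10 + 8.8 = 62.9.
Posterior ∝ λ^5e^(−6λ) · λ^7e^(−62.9λ) = λ^12e^(−68.9λ), i.e. Gamma(13, 68.9).
Mode = (a−1)/b = 12/68.9 ≈ 0.1742.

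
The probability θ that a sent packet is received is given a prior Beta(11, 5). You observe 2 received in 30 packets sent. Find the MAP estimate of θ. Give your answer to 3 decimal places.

Prior: Beta(11, 5).
Data: 2 successes in 30 trials. The binomial likelihood contributes θ^2(1−θ)^28, so the posterior is Beta(11+2, 5+28) = Beta(13, 33).
For Beta(a, b) with a, b > 1 the mode is (a−1)/(a+b−2) = 12/44 ≈ 0.273.

θ̂_MAP = 0.273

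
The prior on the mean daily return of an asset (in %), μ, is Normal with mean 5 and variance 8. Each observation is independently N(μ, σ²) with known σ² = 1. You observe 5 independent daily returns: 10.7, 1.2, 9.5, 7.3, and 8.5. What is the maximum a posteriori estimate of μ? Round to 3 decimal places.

μ̂_MAP = 7.380

n = 5; x̄ = (10.7 + 1.2 + 9.5 + 7.3 + 8.5)/5 = 37.2/5 = 7.44.
For a Normal prior and Normal likelihood with known variance, the posterior is Normal; its mode equals its mean, the precision-weighted average.
Prior precision 1/σ₀² = 1/8 = 0.125; data precision n/σ² = 5/1 = 5.
μ̂ = (0.125·5 + 5·7.44) / (0.125 + 5) = 37.825/5.125 = 1513/205 ≈ 7.380.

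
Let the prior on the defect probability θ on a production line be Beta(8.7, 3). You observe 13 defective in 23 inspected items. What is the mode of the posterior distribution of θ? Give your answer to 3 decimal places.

Prior: Beta(8.7, 3).
Data: 13 successes in 23 trials. The binomial likelihood contributes θ^13(1−θ)^10, so the posterior is Beta(8.7+13, 3+10) = Beta(21.7, 13).
For Beta(a, b) with a, b > 1 the mode is (a−1)/(a+b−2) = 20.7/32.7 ≈ 0.633.

θ̂_MAP = 0.633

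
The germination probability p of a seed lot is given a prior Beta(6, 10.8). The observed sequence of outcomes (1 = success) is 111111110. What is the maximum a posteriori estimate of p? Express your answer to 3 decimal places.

p̂_MAP = 0.546

Prior: Beta(6, 10.8).
Data: 8 successes in 9 trials (from the sequence). The binomial likelihood contributes p^8(1−p)^1, so the posterior is Beta(6+8, 10.8+1) = Beta(14, 11.8).
For Beta(a, b) with a, b > 1 the mode is (a−1)/(a+b−2) = 13/23.8 ≈ 0.546.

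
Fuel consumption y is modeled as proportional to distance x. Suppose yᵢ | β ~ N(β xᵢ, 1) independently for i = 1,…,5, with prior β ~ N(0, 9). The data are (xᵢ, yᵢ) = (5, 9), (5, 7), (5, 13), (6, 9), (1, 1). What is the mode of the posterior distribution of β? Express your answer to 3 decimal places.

log p(β | y) = −Σ(yᵢ − βxᵢ)²/(2·1) − β²/(2·9) + const.
Setting the derivative to zero: Σxᵢ(yᵢ − βxᵢ)/1 − β/9 = 0, so β = Σxᵢyᵢ / (Σxᵢ² + σ²/τ²).
Σxᵢyᵢ = 5·9 + 5·7 + 5·13 + 6·9 + 1·1 = 200; Σxᵢ² = 112; σ²/τ² = 1/9.
β̂_MAP = 200 / (112 + 1/9) = 200/(1009/9) = 1800/1009 ≈ 1.784.

β̂_MAP = 1.784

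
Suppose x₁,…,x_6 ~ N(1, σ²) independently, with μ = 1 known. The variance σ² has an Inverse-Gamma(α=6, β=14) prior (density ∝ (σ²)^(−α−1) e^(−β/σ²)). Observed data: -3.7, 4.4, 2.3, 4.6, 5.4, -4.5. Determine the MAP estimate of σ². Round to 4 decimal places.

Sum of squared deviations about the known mean: SS = (-3.7−1)² + (4.4−1)² + (2.3−1)² + (4.6−1)² + (5.4−1)² + (-4.5−1)² = 97.91.
The Normal likelihood contributes (σ²)^(−n/2) exp(−SS/(2σ²)), so the posterior is Inverse-Gamma(α + n/2, β + SS/2) = Inverse-Gamma(9, 62.955).
The mode of Inverse-Gamma(a, b) is b/(a+1) = 62.955/10 ≈ 6.2955.

σ̂²_MAP = 6.2955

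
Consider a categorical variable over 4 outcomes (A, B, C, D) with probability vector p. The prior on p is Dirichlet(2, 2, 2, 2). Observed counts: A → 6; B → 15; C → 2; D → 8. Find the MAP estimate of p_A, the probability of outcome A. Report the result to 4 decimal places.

The posterior is Dirichlet(αᵢ + nᵢ) = Dirichlet(8, 17, 4, 10).
For a Dirichlet(a₁,…,a_K) with all aᵢ > 1, the mode has j-th component (aⱼ − 1)/(Σaᵢ − K).
Here Σaᵢ = 39 and K = 4, so p_A = (8 − 1)/(39 − 4) = 7/35 ≈ 0.2000.

MAP estimate of p_A = 0.2000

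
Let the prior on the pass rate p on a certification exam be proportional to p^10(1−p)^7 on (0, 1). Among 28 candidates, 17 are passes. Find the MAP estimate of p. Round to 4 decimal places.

p̂_MAP = 0.6000

The prior density ∝ p^10(1−p)^7 is the kernel of Beta(11, 8).
Data: 17 successes in 28 trials. The binomial likelihood contributes p^17(1−p)^11, so the posterior is Beta(11+17, 8+11) = Beta(28, 19).
For Beta(a, b) with a, b > 1 the mode is (a−1)/(a+b−2) = 27/45 ≈ 0.6000.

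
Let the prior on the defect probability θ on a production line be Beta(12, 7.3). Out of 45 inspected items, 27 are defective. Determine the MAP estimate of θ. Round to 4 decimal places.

Prior: Beta(12, 7.3).
Data: 27 successes in 45 trials. The binomial likelihood contributes θ^27(1−θ)^18, so the posterior is Beta(12+27, 7.3+18) = Beta(39, 25.3).
For Beta(a, b) with a, b > 1 the mode is (a−1)/(a+b−2) = 38/62.3 ≈ 0.6100.

θ̂_MAP = 0.6100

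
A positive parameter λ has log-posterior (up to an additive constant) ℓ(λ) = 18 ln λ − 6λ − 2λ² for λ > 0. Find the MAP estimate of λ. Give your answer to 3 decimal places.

λ̂_MAP = 1.500

ℓ'(λ) = 18/λ − 6 − 4λ. Setting this to zero and multiplying by λ: 4λ² + 6λ − 18 = 0.
λ = (−6 + √(6² + 4·4·18)) / (2·4) = (−6 + √324) / 8 = (−6 + 18)/8 = 3/2.
ℓ''(λ) = −18/λ² − 4 < 0, confirming a maximum.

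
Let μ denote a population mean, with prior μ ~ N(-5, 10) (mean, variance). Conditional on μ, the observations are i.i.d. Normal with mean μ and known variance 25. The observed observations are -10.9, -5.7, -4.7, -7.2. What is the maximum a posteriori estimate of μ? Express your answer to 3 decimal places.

n = 4; x̄ = ((-10.9) + (-5.7) + (-4.7) + (-7.2))/4 = -28.5/4 = -7.125.
For a Normal prior and Normal likelihood with known variance, the posterior is Normal; its mode equals its mean, the precision-weighted average.
Prior precision 1/σ₀² = 1/10 = 0.1; data precision n/σ² = 4/25 = 0.16.
μ̂ = (0.1·(-5) + 0.16·(-7.125)) / (0.1 + 0.16) = (-1.64)/0.26 = -82/13 ≈ -6.308.

μ̂_MAP = -6.308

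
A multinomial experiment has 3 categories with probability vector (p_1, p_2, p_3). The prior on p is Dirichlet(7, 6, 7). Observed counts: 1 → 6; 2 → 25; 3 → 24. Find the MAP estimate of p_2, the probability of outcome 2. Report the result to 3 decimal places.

MAP estimate: 0.417

The posterior is Dirichlet(αᵢ + nᵢ) = Dirichlet(13, 31, 31).
For a Dirichlet(a₁,…,a_K) with all aᵢ > 1, the mode has j-th component (aⱼ − 1)/(Σaᵢ − K).
Here Σaᵢ = 75 and K = 3, so p_2 = (31 − 1)/(75 − 3) = 30/72 ≈ 0.417.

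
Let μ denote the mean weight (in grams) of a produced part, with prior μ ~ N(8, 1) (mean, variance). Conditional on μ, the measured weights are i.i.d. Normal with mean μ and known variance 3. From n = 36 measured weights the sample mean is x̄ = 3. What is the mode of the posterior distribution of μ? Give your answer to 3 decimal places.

n = 36, x̄ = 3.
For a Normal prior and Normal likelihood with known variance, the posterior is Normal; its mode equals its mean, the precision-weighted average.
Prior precision 1/σ₀² = 1/1 = 1; data precision n/σ² = 36/3 = 12.
μ̂ = (1·8 + 12·3) / (1 + 12) = 44/13 ≈ 3.385.

μ̂_MAP = 3.385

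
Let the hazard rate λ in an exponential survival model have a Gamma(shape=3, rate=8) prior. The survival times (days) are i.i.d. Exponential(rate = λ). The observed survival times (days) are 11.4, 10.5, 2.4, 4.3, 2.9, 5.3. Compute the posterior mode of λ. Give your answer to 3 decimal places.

λ̂_MAP = 0.179

The Exponential(rate=λ) likelihood is ∝ λ^n e^(−λΣtᵢ). Here n = 6 and Σtᵢ = 11.4 + 10.5 + 2.4 + 4.3 + 2.9 + 5.3 = 36.8.
Posterior ∝ λ^2e^(−8λ) · λ^6e^(−36.8λ) = λ^8e^(−44.8λ), i.e. Gamma(9, 44.8).
Mode = (a−1)/b = 8/44.8 ≈ 0.179.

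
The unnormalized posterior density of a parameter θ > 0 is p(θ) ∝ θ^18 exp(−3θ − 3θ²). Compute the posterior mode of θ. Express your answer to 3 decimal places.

θ̂_MAP = 1.500

ℓ'(θ) = 18/θ − 3 − 6θ. Setting this to zero and multiplying by θ: 6θ² + 3θ − 18 = 0.
θ = (−3 + √(3² + 4·6·18)) / (2·6) = (−3 + √441) / 12 = (−3 + 21)/12 = 3/2.
ℓ''(θ) = −18/θ² − 6 < 0, confirming a maximum.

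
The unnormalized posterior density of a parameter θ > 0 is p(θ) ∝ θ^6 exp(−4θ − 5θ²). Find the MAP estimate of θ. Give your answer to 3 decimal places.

θ̂_MAP = 0.600

ℓ'(θ) = 6/θ − 4 − 10θ. Setting this to zero and multiplying by θ: 10θ² + 4θ − 6 = 0.
θ = (−4 + √(4² + 4·10·6)) / (2·10) = (−4 + √256) / 20 = (−4 + 16)/20 = 3/5.
ℓ''(θ) = −6/θ² − 10 < 0, confirming a maximum.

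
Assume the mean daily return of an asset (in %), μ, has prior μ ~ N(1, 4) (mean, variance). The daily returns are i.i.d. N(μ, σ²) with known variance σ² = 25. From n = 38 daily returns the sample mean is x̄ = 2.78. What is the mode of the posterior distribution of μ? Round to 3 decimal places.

μ̂_MAP = 2.529

n = 38, x̄ = 2.78.
For a Normal prior and Normal likelihood with known variance, the posterior is Normal; its mode equals its mean, the precision-weighted average.
Prior precision 1/σ₀² = 1/4 = 0.25; data precision n/σ² = 38/25 = 1.52.
μ̂ = (0.25·1 + 1.52·2.78) / (0.25 + 1.52) = 4.4756/1.77 = 11189/4425 ≈ 2.529.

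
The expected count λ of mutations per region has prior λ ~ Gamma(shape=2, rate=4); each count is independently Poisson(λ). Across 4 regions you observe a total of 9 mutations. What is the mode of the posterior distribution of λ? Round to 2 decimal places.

λ̂_MAP = 1.25

Σxᵢ = 9, n = 4.
Posterior ∝ λe^(−4λ) · λ^9e^(−4λ) = λ^10e^(−8λ), i.e. Gamma(shape=11, rate=8).
The mode of a Gamma(a, b) with a ≥ 1 (shape–rate) is (a−1)/b = 10/8 ≈ 1.25.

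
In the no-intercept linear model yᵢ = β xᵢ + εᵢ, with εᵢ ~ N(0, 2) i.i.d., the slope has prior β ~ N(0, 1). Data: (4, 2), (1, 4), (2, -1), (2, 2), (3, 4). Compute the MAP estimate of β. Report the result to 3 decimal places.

log p(β | y) = −Σ(yᵢ − βxᵢ)²/(2·2) − β²/(2·1) + const.
Setting the derivative to zero: Σxᵢ(yᵢ − βxᵢ)/2 − β/1 = 0, so β = Σxᵢyᵢ / (Σxᵢ² + σ²/τ²).
Σxᵢyᵢ = 4·2 + 1·4 + 2·(-1) + 2·2 + 3·4 = 26; Σxᵢ² = 34; σ²/τ² = 2.
β̂_MAP = 26 / (34 + 2) = 26/36 ≈ 0.722.

β̂_MAP = 0.722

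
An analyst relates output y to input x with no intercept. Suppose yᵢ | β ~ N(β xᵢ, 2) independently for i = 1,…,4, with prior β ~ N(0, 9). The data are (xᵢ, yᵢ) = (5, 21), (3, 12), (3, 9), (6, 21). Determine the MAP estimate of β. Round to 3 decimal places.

log p(β | y) = −Σ(yᵢ − βxᵢ)²/(2·2) − β²/(2·9) + const.
Setting the derivative to zero: Σxᵢ(yᵢ − βxᵢ)/2 − β/9 = 0, so β = Σxᵢyᵢ / (Σxᵢ² + σ²/τ²).
Σxᵢyᵢ = 5·21 + 3·12 + 3·9 + 6·21 = 294; Σxᵢ² = 79; σ²/τ² = 2/9.
β̂_MAP = 294 / (79 + 2/9) = 294/(713/9) = 2646/713 ≈ 3.711.

β̂_MAP = 3.711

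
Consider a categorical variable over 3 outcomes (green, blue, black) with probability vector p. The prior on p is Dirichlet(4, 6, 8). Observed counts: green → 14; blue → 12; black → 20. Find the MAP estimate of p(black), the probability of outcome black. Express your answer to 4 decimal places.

MAP estimate of p(black) = 0.4426

The posterior is Dirichlet(αᵢ + nᵢ) = Dirichlet(18, 18, 28).
For a Dirichlet(a₁,…,a_K) with all aᵢ > 1, the mode has j-th component (aⱼ − 1)/(Σaᵢ − K).
Here Σaᵢ = 64 and K = 3, so p(black) = (28 − 1)/(64 − 3) = 27/61 ≈ 0.4426.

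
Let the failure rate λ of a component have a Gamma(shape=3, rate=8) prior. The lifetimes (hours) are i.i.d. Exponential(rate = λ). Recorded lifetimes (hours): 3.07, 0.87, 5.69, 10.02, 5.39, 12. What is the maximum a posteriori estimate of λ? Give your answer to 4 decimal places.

The Exponential(rate=λ) likelihood is ∝ λ^n e^(−λΣtᵢ). Here n = 6 and Σtᵢ = 3.07 + 0.87 + 5.69 + 10.02 + 5.39 + 12 = 37.04.
Posterior ∝ λ^2e^(−8λ) · λ^6e^(−37.04λ) = λ^8e^(−45.04λ), i.e. Gamma(9, 45.04).
Mode = (a−1)/b = 8/45.04 ≈ 0.1776.

λ̂_MAP = 0.1776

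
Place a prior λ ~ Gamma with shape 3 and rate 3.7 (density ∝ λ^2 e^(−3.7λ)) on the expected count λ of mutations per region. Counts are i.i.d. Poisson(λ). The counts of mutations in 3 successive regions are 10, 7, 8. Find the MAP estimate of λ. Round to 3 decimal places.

Σxᵢ = 10+7+8 = 25, with n = 3.
Posterior ∝ λ^2e^(−3.7λ) · λ^25e^(−3λ) = λ^27e^(−6.7λ), i.e. Gamma(shape=28, rate=6.7).
The mode of a Gamma(a, b) with a ≥ 1 (shape–rate) is (a−1)/b = 27/6.7 ≈ 4.030.

λ̂_MAP = 4.030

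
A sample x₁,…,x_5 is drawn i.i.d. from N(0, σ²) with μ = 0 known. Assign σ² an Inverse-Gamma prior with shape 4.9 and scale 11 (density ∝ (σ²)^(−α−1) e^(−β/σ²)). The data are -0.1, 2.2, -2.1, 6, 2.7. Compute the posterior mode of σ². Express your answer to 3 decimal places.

Sum of squared deviations about the known mean: SS = (-0.1−0)² + (2.2−0)² + (-2.1−0)² + (6−0)² + (2.7−0)² = 52.55.
The Normal likelihood contributes (σ²)^(−n/2) exp(−SS/(2σ²)), so the posterior is Inverse-Gamma(α + n/2, β + SS/2) = Inverse-Gamma(7.4, 37.275).
The mode of Inverse-Gamma(a, b) is b/(a+1) = 37.275/8.4 ≈ 4.438.

σ̂²_MAP = 4.438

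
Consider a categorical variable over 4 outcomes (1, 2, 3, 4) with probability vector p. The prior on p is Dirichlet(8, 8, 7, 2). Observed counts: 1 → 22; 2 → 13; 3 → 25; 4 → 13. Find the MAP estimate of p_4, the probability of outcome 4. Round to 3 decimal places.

The posterior is Dirichlet(αᵢ + nᵢ) = Dirichlet(30, 21, 32, 15).
For a Dirichlet(a₁,…,a_K) with all aᵢ > 1, the mode has j-th component (aⱼ − 1)/(Σaᵢ − K).
Here Σaᵢ = 98 and K = 4, so p_4 = (15 − 1)/(98 − 4) = 14/94 ≈ 0.149.

MAP estimate: 0.149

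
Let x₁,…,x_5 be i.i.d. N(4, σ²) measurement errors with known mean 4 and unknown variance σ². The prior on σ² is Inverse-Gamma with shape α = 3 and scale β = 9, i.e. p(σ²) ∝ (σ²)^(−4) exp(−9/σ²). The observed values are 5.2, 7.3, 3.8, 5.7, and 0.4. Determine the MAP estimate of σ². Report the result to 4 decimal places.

Sum of squared deviations about the known mean: SS = (5.2−4)² + (7.3−4)² + (3.8−4)² + (5.7−4)² + (0.4−4)² = 28.22.
The Normal likelihood contributes (σ²)^(−n/2) exp(−SS/(2σ²)), so the posterior is Inverse-Gamma(α + n/2, β + SS/2) = Inverse-Gamma(5.5, 23.11).
The mode of Inverse-Gamma(a, b) is b/(a+1) = 23.11/6.5 ≈ 3.5554.

σ̂²_MAP = 3.5554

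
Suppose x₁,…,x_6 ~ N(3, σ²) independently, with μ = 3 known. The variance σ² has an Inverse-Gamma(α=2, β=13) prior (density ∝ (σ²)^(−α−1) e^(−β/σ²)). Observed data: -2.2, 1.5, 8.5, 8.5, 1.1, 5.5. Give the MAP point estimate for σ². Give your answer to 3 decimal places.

σ̂²_MAP = 10.471

Sum of squared deviations about the known mean: SS = (-2.2−3)² + (1.5−3)² + (8.5−3)² + (8.5−3)² + (1.1−3)² + (5.5−3)² = 99.65.
The Normal likelihood contributes (σ²)^(−n/2) exp(−SS/(2σ²)), so the posterior is Inverse-Gamma(α + n/2, β + SS/2) = Inverse-Gamma(5, 62.825).
The mode of Inverse-Gamma(a, b) is b/(a+1) = 62.825/6 ≈ 10.471.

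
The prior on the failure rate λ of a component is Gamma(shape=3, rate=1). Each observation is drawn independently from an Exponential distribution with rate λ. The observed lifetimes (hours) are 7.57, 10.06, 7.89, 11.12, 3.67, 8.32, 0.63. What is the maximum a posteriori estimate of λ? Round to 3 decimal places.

The Exponential(rate=λ) likelihood is ∝ λ^n e^(−λΣtᵢ). Here n = 7 and Σtᵢ = 7.57 + 10.06 + 7.89 + 11.12 + 3.67 + 8.32 + 0.63 = 49.26.
Posterior ∝ λ^2e^(−1λ) · λ^7e^(−49.26λ) = λ^9e^(−50.26λ), i.e. Gamma(10, 50.26).
Mode = (a−1)/b = 9/50.26 ≈ 0.179.

λ̂_MAP = 0.179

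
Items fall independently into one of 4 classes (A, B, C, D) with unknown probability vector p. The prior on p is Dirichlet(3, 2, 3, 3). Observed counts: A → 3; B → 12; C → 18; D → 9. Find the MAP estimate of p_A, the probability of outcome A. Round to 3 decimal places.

The posterior is Dirichlet(αᵢ + nᵢ) = Dirichlet(6, 14, 21, 12).
For a Dirichlet(a₁,…,a_K) with all aᵢ > 1, the mode has j-th component (aⱼ − 1)/(Σaᵢ − K).
Here Σaᵢ = 53 and K = 4, so p_A = (6 − 1)/(53 − 4) = 5/49 ≈ 0.102.

MAP estimate of p_A = 0.102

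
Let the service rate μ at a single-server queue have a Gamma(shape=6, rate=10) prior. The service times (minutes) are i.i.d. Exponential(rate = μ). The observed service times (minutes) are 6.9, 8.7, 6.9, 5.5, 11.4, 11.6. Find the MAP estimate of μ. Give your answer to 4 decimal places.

The Exponential(rate=μ) likelihood is ∝ μ^n e^(−μΣtᵢ). Here n = 6 and Σtᵢ = 6.9 + 8.7 + 6.9 + 5.5 + 11.4 + 11.6 = 51.
Posterior ∝ μ^5e^(−10μ) · μ^6e^(−51μ) = μ^11e^(−61μ), i.e. Gamma(12, 61).
Mode = (a−1)/b = 11/61 ≈ 0.1803.

μ̂_MAP = 0.1803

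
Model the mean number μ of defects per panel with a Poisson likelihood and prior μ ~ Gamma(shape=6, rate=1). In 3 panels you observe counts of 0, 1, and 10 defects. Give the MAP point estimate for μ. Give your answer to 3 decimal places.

Σxᵢ = 0+1+10 = 11, with n = 3.
Posterior ∝ μ^5e^(−1μ) · μ^11e^(−3μ) = μ^16e^(−4μ), i.e. Gamma(shape=17, rate=4).
The mode of a Gamma(a, b) with a ≥ 1 (shape–rate) is (a−1)/b = 16/4 ≈ 4.000.

μ̂_MAP = 4.000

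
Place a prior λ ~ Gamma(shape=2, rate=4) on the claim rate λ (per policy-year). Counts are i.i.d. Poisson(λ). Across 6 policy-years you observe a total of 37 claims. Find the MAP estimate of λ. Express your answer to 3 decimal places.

Σxᵢ = 37, n = 6.
Posterior ∝ λe^(−4λ) · λ^37e^(−6λ) = λ^38e^(−10λ), i.e. Gamma(shape=39, rate=10).
The mode of a Gamma(a, b) with a ≥ 1 (shape–rate) is (a−1)/b = 38/10 ≈ 3.800.

λ̂_MAP = 3.800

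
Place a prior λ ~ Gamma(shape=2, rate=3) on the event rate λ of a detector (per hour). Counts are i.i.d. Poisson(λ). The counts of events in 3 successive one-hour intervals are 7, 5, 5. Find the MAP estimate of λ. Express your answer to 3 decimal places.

λ̂_MAP = 3.000

Σxᵢ = 7+5+5 = 17, with n = 3.
Posterior ∝ λe^(−3λ) · λ^17e^(−3λ) = λ^18e^(−6λ), i.e. Gamma(shape=19, rate=6).
The mode of a Gamma(a, b) with a ≥ 1 (shape–rate) is (a−1)/b = 18/6 ≈ 3.000.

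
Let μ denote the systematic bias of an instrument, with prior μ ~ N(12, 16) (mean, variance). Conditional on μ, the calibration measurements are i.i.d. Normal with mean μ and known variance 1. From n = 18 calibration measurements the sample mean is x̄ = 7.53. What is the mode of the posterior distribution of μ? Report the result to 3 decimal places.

n = 18, x̄ = 7.53.
For a Normal prior and Normal likelihood with known variance, the posterior is Normal; its mode equals its mean, the precision-weighted average.
Prior precision 1/σ₀² = 1/16 = 0.0625; data precision n/σ² = 18/1 = 18.
μ̂ = (0.0625·12 + 18·7.53) / (0.0625 + 18) = 136.29/18.0625 = 54516/7225 ≈ 7.545.

μ̂_MAP = 7.545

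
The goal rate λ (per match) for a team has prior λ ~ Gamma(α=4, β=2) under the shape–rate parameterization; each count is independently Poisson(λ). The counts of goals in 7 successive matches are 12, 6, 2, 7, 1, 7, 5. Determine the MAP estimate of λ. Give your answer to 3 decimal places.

Σxᵢ = 12+6+2+7+1+7+5 = 40, with n = 7.
Posterior ∝ λ^3e^(−2λ) · λ^40e^(−7λ) = λ^43e^(−9λ), i.e. Gamma(shape=44, rate=9).
The mode of a Gamma(a, b) with a ≥ 1 (shape–rate) is (a−1)/b = 43/9 ≈ 4.778.

λ̂_MAP = 4.778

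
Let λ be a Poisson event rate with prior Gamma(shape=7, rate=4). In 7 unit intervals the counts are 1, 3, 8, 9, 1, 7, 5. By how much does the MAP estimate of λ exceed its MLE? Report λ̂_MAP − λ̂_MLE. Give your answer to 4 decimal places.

MAP − MLE = -1.2208

Σxᵢ = 34. Posterior is Gamma(41, 11); MAP = (41−1)/11 = 40/11 ≈ 3.63636.
MLE = x̄ = 34/7 ≈ 4.85714.
Difference = 40/11 − 34/7 = -94/77 ≈ -1.2208.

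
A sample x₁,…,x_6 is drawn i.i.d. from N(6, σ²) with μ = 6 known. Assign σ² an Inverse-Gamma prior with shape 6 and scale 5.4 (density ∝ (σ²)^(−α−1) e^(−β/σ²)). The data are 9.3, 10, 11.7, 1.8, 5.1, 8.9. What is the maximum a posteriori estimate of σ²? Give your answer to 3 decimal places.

Sum of squared deviations about the known mean: SS = (9.3−6)² + (10−6)² + (11.7−6)² + (1.8−6)² + (5.1−6)² + (8.9−6)² = 86.24.
The Normal likelihood contributes (σ²)^(−n/2) exp(−SS/(2σ²)), so the posterior is Inverse-Gamma(α + n/2, β + SS/2) = Inverse-Gamma(9, 48.52).
The mode of Inverse-Gamma(a, b) is b/(a+1) = 48.52/10 ≈ 4.852.

σ̂²_MAP = 4.852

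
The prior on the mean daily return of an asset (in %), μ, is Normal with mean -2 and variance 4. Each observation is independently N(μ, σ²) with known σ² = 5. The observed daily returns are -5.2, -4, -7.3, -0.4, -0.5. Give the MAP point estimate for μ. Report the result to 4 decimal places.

μ̂_MAP = -3.1840

n = 5; x̄ = ((-5.2) + (-4) + (-7.3) + (-0.4) + (-0.5))/5 = -17.4/5 = -3.48.
For a Normal prior and Normal likelihood with known variance, the posterior is Normal; its mode equals its mean, the precision-weighted average.
Prior precision 1/σ₀² = 1/4 = 0.25; data precision n/σ² = 5/5 = 1.
μ̂ = (0.25·(-2) + 1·(-3.48)) / (0.25 + 1) = (-3.98)/1.25 = -3.1840.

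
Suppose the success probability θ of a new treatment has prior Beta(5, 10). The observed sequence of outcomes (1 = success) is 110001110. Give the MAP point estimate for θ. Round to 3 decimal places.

θ̂_MAP = 0.409

Prior: Beta(5, 10).
Data: 5 successes in 9 trials (from the sequence). The binomial likelihood contributes θ^5(1−θ)^4, so the posterior is Beta(5+5, 10+4) = Beta(10, 14).
For Beta(a, b) with a, b > 1 the mode is (a−1)/(a+b−2) = 9/22 ≈ 0.409.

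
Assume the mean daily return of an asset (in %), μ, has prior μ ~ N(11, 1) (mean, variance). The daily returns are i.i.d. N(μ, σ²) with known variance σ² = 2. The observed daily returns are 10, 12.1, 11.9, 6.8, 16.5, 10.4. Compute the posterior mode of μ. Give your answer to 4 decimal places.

μ̂_MAP = 11.2125

n = 6; x̄ = (10 + 12.1 + 11.9 + 6.8 + 16.5 + 10.4)/6 = 67.7/6 = 677/60 ≈ 11.2833.
For a Normal prior and Normal likelihood with known variance, the posterior is Normal; its mode equals its mean, the precision-weighted average.
Prior precision 1/σ₀² = 1/1 = 1; data precision n/σ² = 6/2 = 3.
μ̂ = (1·11 + 3·(677/60)) / (1 + 3) = 44.85/4 = 11.2125.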